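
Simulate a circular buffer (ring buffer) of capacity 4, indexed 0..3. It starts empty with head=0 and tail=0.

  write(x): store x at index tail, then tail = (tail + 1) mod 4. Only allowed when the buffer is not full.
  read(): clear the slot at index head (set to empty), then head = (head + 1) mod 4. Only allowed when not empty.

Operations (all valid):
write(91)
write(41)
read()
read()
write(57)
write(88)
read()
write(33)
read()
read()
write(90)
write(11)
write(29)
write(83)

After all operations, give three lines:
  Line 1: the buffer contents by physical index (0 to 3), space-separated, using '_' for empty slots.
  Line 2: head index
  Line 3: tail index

Answer: 83 90 11 29
1
1

Derivation:
write(91): buf=[91 _ _ _], head=0, tail=1, size=1
write(41): buf=[91 41 _ _], head=0, tail=2, size=2
read(): buf=[_ 41 _ _], head=1, tail=2, size=1
read(): buf=[_ _ _ _], head=2, tail=2, size=0
write(57): buf=[_ _ 57 _], head=2, tail=3, size=1
write(88): buf=[_ _ 57 88], head=2, tail=0, size=2
read(): buf=[_ _ _ 88], head=3, tail=0, size=1
write(33): buf=[33 _ _ 88], head=3, tail=1, size=2
read(): buf=[33 _ _ _], head=0, tail=1, size=1
read(): buf=[_ _ _ _], head=1, tail=1, size=0
write(90): buf=[_ 90 _ _], head=1, tail=2, size=1
write(11): buf=[_ 90 11 _], head=1, tail=3, size=2
write(29): buf=[_ 90 11 29], head=1, tail=0, size=3
write(83): buf=[83 90 11 29], head=1, tail=1, size=4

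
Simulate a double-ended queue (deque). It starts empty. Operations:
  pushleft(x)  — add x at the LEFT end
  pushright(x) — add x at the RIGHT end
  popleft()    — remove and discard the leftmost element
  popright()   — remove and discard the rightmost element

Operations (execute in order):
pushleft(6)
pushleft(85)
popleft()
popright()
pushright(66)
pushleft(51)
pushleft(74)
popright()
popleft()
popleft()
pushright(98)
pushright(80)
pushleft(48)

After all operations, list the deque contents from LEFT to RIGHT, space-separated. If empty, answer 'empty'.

pushleft(6): [6]
pushleft(85): [85, 6]
popleft(): [6]
popright(): []
pushright(66): [66]
pushleft(51): [51, 66]
pushleft(74): [74, 51, 66]
popright(): [74, 51]
popleft(): [51]
popleft(): []
pushright(98): [98]
pushright(80): [98, 80]
pushleft(48): [48, 98, 80]

Answer: 48 98 80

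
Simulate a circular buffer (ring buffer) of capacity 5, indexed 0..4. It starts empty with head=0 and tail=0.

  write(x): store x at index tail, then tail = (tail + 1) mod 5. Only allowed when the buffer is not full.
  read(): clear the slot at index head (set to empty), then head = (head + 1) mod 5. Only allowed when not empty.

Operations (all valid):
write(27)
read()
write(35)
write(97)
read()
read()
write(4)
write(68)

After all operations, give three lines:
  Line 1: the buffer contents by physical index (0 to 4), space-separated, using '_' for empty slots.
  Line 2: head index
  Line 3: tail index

write(27): buf=[27 _ _ _ _], head=0, tail=1, size=1
read(): buf=[_ _ _ _ _], head=1, tail=1, size=0
write(35): buf=[_ 35 _ _ _], head=1, tail=2, size=1
write(97): buf=[_ 35 97 _ _], head=1, tail=3, size=2
read(): buf=[_ _ 97 _ _], head=2, tail=3, size=1
read(): buf=[_ _ _ _ _], head=3, tail=3, size=0
write(4): buf=[_ _ _ 4 _], head=3, tail=4, size=1
write(68): buf=[_ _ _ 4 68], head=3, tail=0, size=2

Answer: _ _ _ 4 68
3
0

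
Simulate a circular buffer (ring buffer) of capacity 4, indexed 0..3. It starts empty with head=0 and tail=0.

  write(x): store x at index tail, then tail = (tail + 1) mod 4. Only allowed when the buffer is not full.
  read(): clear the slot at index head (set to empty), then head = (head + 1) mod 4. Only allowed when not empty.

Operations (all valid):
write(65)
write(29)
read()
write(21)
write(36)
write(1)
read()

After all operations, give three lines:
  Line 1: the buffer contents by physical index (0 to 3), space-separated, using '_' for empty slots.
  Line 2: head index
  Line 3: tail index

Answer: 1 _ 21 36
2
1

Derivation:
write(65): buf=[65 _ _ _], head=0, tail=1, size=1
write(29): buf=[65 29 _ _], head=0, tail=2, size=2
read(): buf=[_ 29 _ _], head=1, tail=2, size=1
write(21): buf=[_ 29 21 _], head=1, tail=3, size=2
write(36): buf=[_ 29 21 36], head=1, tail=0, size=3
write(1): buf=[1 29 21 36], head=1, tail=1, size=4
read(): buf=[1 _ 21 36], head=2, tail=1, size=3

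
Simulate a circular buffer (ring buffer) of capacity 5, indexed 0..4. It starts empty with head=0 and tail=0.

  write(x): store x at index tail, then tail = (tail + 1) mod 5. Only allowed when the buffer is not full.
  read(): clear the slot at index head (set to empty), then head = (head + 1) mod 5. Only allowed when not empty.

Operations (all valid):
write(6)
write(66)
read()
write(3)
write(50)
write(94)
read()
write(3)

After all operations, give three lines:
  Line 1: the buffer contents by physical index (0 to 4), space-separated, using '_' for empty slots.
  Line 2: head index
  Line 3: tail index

Answer: 3 _ 3 50 94
2
1

Derivation:
write(6): buf=[6 _ _ _ _], head=0, tail=1, size=1
write(66): buf=[6 66 _ _ _], head=0, tail=2, size=2
read(): buf=[_ 66 _ _ _], head=1, tail=2, size=1
write(3): buf=[_ 66 3 _ _], head=1, tail=3, size=2
write(50): buf=[_ 66 3 50 _], head=1, tail=4, size=3
write(94): buf=[_ 66 3 50 94], head=1, tail=0, size=4
read(): buf=[_ _ 3 50 94], head=2, tail=0, size=3
write(3): buf=[3 _ 3 50 94], head=2, tail=1, size=4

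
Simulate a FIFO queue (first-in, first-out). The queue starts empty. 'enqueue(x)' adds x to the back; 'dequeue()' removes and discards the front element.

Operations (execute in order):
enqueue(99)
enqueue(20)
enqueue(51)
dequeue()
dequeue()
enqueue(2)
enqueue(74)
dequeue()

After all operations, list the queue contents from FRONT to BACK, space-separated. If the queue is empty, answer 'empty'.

Answer: 2 74

Derivation:
enqueue(99): [99]
enqueue(20): [99, 20]
enqueue(51): [99, 20, 51]
dequeue(): [20, 51]
dequeue(): [51]
enqueue(2): [51, 2]
enqueue(74): [51, 2, 74]
dequeue(): [2, 74]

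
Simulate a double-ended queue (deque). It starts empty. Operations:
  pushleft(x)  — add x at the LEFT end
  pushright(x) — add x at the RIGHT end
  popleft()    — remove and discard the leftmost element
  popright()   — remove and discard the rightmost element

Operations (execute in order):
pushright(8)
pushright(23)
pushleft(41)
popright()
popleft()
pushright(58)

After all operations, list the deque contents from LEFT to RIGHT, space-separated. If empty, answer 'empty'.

Answer: 8 58

Derivation:
pushright(8): [8]
pushright(23): [8, 23]
pushleft(41): [41, 8, 23]
popright(): [41, 8]
popleft(): [8]
pushright(58): [8, 58]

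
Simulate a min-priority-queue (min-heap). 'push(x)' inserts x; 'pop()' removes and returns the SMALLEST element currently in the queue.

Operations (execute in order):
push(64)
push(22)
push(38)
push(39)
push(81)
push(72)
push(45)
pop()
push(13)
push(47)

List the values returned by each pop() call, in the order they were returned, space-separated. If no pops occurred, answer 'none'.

push(64): heap contents = [64]
push(22): heap contents = [22, 64]
push(38): heap contents = [22, 38, 64]
push(39): heap contents = [22, 38, 39, 64]
push(81): heap contents = [22, 38, 39, 64, 81]
push(72): heap contents = [22, 38, 39, 64, 72, 81]
push(45): heap contents = [22, 38, 39, 45, 64, 72, 81]
pop() → 22: heap contents = [38, 39, 45, 64, 72, 81]
push(13): heap contents = [13, 38, 39, 45, 64, 72, 81]
push(47): heap contents = [13, 38, 39, 45, 47, 64, 72, 81]

Answer: 22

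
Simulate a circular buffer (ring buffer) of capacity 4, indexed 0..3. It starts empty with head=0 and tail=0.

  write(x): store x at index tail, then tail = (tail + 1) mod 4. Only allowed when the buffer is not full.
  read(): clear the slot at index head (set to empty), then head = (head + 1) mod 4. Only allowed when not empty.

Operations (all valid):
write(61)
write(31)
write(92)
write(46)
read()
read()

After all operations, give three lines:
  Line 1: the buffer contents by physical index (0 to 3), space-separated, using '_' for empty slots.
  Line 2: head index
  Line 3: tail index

write(61): buf=[61 _ _ _], head=0, tail=1, size=1
write(31): buf=[61 31 _ _], head=0, tail=2, size=2
write(92): buf=[61 31 92 _], head=0, tail=3, size=3
write(46): buf=[61 31 92 46], head=0, tail=0, size=4
read(): buf=[_ 31 92 46], head=1, tail=0, size=3
read(): buf=[_ _ 92 46], head=2, tail=0, size=2

Answer: _ _ 92 46
2
0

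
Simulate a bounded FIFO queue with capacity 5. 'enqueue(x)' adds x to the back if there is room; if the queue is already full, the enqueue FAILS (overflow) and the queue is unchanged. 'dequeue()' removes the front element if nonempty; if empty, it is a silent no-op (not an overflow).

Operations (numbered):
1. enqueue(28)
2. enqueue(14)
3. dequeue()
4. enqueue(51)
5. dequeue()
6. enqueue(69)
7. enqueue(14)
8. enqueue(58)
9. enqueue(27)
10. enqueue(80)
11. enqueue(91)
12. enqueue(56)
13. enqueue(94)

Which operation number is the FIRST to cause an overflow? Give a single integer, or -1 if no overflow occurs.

1. enqueue(28): size=1
2. enqueue(14): size=2
3. dequeue(): size=1
4. enqueue(51): size=2
5. dequeue(): size=1
6. enqueue(69): size=2
7. enqueue(14): size=3
8. enqueue(58): size=4
9. enqueue(27): size=5
10. enqueue(80): size=5=cap → OVERFLOW (fail)
11. enqueue(91): size=5=cap → OVERFLOW (fail)
12. enqueue(56): size=5=cap → OVERFLOW (fail)
13. enqueue(94): size=5=cap → OVERFLOW (fail)

Answer: 10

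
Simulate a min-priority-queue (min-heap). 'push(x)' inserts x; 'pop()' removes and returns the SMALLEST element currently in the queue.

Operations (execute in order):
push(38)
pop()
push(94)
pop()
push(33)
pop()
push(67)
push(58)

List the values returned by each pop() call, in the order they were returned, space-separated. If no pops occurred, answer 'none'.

push(38): heap contents = [38]
pop() → 38: heap contents = []
push(94): heap contents = [94]
pop() → 94: heap contents = []
push(33): heap contents = [33]
pop() → 33: heap contents = []
push(67): heap contents = [67]
push(58): heap contents = [58, 67]

Answer: 38 94 33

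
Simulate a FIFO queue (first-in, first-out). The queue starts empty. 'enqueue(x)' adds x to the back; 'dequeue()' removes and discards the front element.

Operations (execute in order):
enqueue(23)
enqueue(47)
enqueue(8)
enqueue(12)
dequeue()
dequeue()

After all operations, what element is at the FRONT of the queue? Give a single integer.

Answer: 8

Derivation:
enqueue(23): queue = [23]
enqueue(47): queue = [23, 47]
enqueue(8): queue = [23, 47, 8]
enqueue(12): queue = [23, 47, 8, 12]
dequeue(): queue = [47, 8, 12]
dequeue(): queue = [8, 12]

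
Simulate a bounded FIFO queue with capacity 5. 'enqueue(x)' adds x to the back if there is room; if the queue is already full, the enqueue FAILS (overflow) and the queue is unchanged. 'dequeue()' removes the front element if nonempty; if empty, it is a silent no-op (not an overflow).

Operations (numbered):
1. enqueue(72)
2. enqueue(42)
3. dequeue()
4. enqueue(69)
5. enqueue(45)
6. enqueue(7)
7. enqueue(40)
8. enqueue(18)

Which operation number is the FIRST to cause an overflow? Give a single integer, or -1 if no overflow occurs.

1. enqueue(72): size=1
2. enqueue(42): size=2
3. dequeue(): size=1
4. enqueue(69): size=2
5. enqueue(45): size=3
6. enqueue(7): size=4
7. enqueue(40): size=5
8. enqueue(18): size=5=cap → OVERFLOW (fail)

Answer: 8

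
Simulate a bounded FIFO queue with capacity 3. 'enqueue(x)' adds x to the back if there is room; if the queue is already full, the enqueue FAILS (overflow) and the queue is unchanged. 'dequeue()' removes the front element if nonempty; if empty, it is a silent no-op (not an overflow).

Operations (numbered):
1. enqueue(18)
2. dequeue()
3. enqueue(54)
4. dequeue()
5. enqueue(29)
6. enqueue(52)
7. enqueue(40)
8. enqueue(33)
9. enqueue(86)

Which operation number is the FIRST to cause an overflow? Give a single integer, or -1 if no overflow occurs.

Answer: 8

Derivation:
1. enqueue(18): size=1
2. dequeue(): size=0
3. enqueue(54): size=1
4. dequeue(): size=0
5. enqueue(29): size=1
6. enqueue(52): size=2
7. enqueue(40): size=3
8. enqueue(33): size=3=cap → OVERFLOW (fail)
9. enqueue(86): size=3=cap → OVERFLOW (fail)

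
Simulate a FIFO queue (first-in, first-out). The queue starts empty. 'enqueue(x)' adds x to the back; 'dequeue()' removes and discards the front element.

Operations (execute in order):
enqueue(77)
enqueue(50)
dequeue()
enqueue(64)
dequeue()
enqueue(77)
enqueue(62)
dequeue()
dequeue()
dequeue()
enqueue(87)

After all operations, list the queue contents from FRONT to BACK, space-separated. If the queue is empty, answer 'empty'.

Answer: 87

Derivation:
enqueue(77): [77]
enqueue(50): [77, 50]
dequeue(): [50]
enqueue(64): [50, 64]
dequeue(): [64]
enqueue(77): [64, 77]
enqueue(62): [64, 77, 62]
dequeue(): [77, 62]
dequeue(): [62]
dequeue(): []
enqueue(87): [87]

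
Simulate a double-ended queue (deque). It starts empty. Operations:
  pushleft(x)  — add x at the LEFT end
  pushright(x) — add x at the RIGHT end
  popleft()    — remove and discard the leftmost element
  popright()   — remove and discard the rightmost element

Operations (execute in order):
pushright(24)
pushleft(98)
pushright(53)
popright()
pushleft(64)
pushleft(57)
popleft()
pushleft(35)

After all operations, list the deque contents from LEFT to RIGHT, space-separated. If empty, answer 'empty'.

pushright(24): [24]
pushleft(98): [98, 24]
pushright(53): [98, 24, 53]
popright(): [98, 24]
pushleft(64): [64, 98, 24]
pushleft(57): [57, 64, 98, 24]
popleft(): [64, 98, 24]
pushleft(35): [35, 64, 98, 24]

Answer: 35 64 98 24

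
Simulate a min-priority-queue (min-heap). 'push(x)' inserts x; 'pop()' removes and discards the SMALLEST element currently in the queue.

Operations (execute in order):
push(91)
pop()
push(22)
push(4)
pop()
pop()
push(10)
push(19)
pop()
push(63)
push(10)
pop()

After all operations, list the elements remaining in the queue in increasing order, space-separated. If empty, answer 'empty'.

push(91): heap contents = [91]
pop() → 91: heap contents = []
push(22): heap contents = [22]
push(4): heap contents = [4, 22]
pop() → 4: heap contents = [22]
pop() → 22: heap contents = []
push(10): heap contents = [10]
push(19): heap contents = [10, 19]
pop() → 10: heap contents = [19]
push(63): heap contents = [19, 63]
push(10): heap contents = [10, 19, 63]
pop() → 10: heap contents = [19, 63]

Answer: 19 63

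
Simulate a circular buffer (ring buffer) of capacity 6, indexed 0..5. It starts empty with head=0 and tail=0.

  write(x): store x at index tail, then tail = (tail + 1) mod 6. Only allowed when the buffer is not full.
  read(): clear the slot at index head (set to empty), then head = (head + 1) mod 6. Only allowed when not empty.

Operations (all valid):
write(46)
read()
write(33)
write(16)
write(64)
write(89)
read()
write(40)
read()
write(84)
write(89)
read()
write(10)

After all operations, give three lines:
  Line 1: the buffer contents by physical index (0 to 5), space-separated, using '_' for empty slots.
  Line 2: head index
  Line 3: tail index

Answer: 84 89 10 _ 89 40
4
3

Derivation:
write(46): buf=[46 _ _ _ _ _], head=0, tail=1, size=1
read(): buf=[_ _ _ _ _ _], head=1, tail=1, size=0
write(33): buf=[_ 33 _ _ _ _], head=1, tail=2, size=1
write(16): buf=[_ 33 16 _ _ _], head=1, tail=3, size=2
write(64): buf=[_ 33 16 64 _ _], head=1, tail=4, size=3
write(89): buf=[_ 33 16 64 89 _], head=1, tail=5, size=4
read(): buf=[_ _ 16 64 89 _], head=2, tail=5, size=3
write(40): buf=[_ _ 16 64 89 40], head=2, tail=0, size=4
read(): buf=[_ _ _ 64 89 40], head=3, tail=0, size=3
write(84): buf=[84 _ _ 64 89 40], head=3, tail=1, size=4
write(89): buf=[84 89 _ 64 89 40], head=3, tail=2, size=5
read(): buf=[84 89 _ _ 89 40], head=4, tail=2, size=4
write(10): buf=[84 89 10 _ 89 40], head=4, tail=3, size=5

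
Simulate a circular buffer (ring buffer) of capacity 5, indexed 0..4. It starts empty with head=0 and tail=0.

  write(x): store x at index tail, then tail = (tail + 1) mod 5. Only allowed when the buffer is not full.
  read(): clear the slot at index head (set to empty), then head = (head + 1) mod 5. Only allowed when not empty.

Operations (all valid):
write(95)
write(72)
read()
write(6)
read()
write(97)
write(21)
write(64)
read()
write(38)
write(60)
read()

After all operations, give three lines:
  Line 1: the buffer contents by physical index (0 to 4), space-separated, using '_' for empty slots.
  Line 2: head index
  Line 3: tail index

write(95): buf=[95 _ _ _ _], head=0, tail=1, size=1
write(72): buf=[95 72 _ _ _], head=0, tail=2, size=2
read(): buf=[_ 72 _ _ _], head=1, tail=2, size=1
write(6): buf=[_ 72 6 _ _], head=1, tail=3, size=2
read(): buf=[_ _ 6 _ _], head=2, tail=3, size=1
write(97): buf=[_ _ 6 97 _], head=2, tail=4, size=2
write(21): buf=[_ _ 6 97 21], head=2, tail=0, size=3
write(64): buf=[64 _ 6 97 21], head=2, tail=1, size=4
read(): buf=[64 _ _ 97 21], head=3, tail=1, size=3
write(38): buf=[64 38 _ 97 21], head=3, tail=2, size=4
write(60): buf=[64 38 60 97 21], head=3, tail=3, size=5
read(): buf=[64 38 60 _ 21], head=4, tail=3, size=4

Answer: 64 38 60 _ 21
4
3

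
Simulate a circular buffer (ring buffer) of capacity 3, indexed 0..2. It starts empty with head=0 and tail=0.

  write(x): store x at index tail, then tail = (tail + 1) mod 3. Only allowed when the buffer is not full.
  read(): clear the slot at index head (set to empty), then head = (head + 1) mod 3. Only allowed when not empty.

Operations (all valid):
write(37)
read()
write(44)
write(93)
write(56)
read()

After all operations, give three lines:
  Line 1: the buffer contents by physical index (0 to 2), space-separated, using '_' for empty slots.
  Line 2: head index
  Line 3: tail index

write(37): buf=[37 _ _], head=0, tail=1, size=1
read(): buf=[_ _ _], head=1, tail=1, size=0
write(44): buf=[_ 44 _], head=1, tail=2, size=1
write(93): buf=[_ 44 93], head=1, tail=0, size=2
write(56): buf=[56 44 93], head=1, tail=1, size=3
read(): buf=[56 _ 93], head=2, tail=1, size=2

Answer: 56 _ 93
2
1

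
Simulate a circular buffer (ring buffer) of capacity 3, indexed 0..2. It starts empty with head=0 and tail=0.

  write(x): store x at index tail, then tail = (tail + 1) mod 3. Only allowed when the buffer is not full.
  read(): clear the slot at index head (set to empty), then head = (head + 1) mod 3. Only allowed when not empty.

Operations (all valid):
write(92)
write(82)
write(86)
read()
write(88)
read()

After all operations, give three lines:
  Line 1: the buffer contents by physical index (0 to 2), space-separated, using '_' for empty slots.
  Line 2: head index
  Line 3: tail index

write(92): buf=[92 _ _], head=0, tail=1, size=1
write(82): buf=[92 82 _], head=0, tail=2, size=2
write(86): buf=[92 82 86], head=0, tail=0, size=3
read(): buf=[_ 82 86], head=1, tail=0, size=2
write(88): buf=[88 82 86], head=1, tail=1, size=3
read(): buf=[88 _ 86], head=2, tail=1, size=2

Answer: 88 _ 86
2
1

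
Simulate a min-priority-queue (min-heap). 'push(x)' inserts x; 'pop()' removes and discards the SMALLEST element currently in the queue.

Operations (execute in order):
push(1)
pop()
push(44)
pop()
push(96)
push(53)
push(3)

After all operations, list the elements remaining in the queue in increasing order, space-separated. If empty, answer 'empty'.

Answer: 3 53 96

Derivation:
push(1): heap contents = [1]
pop() → 1: heap contents = []
push(44): heap contents = [44]
pop() → 44: heap contents = []
push(96): heap contents = [96]
push(53): heap contents = [53, 96]
push(3): heap contents = [3, 53, 96]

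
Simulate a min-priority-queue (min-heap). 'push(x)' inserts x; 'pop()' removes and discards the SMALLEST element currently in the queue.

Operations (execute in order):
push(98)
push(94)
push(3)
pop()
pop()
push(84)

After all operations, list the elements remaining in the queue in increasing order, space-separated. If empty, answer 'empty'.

Answer: 84 98

Derivation:
push(98): heap contents = [98]
push(94): heap contents = [94, 98]
push(3): heap contents = [3, 94, 98]
pop() → 3: heap contents = [94, 98]
pop() → 94: heap contents = [98]
push(84): heap contents = [84, 98]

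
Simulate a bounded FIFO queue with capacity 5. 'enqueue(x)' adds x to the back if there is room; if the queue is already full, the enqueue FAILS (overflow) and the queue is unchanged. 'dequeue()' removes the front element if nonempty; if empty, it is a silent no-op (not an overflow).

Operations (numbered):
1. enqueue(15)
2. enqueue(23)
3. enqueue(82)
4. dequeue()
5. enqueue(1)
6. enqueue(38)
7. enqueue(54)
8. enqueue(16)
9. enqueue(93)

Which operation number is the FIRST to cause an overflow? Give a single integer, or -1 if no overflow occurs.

Answer: 8

Derivation:
1. enqueue(15): size=1
2. enqueue(23): size=2
3. enqueue(82): size=3
4. dequeue(): size=2
5. enqueue(1): size=3
6. enqueue(38): size=4
7. enqueue(54): size=5
8. enqueue(16): size=5=cap → OVERFLOW (fail)
9. enqueue(93): size=5=cap → OVERFLOW (fail)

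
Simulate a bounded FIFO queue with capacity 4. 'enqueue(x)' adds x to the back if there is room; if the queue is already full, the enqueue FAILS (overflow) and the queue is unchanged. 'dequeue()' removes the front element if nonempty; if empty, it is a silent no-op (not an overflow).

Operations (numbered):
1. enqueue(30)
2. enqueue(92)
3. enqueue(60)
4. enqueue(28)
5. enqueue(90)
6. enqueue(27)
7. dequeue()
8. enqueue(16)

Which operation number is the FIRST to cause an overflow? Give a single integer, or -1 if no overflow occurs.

Answer: 5

Derivation:
1. enqueue(30): size=1
2. enqueue(92): size=2
3. enqueue(60): size=3
4. enqueue(28): size=4
5. enqueue(90): size=4=cap → OVERFLOW (fail)
6. enqueue(27): size=4=cap → OVERFLOW (fail)
7. dequeue(): size=3
8. enqueue(16): size=4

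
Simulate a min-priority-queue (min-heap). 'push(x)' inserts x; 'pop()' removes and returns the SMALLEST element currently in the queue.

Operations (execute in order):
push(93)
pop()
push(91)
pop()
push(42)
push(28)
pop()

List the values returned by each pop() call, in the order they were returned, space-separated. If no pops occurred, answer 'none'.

Answer: 93 91 28

Derivation:
push(93): heap contents = [93]
pop() → 93: heap contents = []
push(91): heap contents = [91]
pop() → 91: heap contents = []
push(42): heap contents = [42]
push(28): heap contents = [28, 42]
pop() → 28: heap contents = [42]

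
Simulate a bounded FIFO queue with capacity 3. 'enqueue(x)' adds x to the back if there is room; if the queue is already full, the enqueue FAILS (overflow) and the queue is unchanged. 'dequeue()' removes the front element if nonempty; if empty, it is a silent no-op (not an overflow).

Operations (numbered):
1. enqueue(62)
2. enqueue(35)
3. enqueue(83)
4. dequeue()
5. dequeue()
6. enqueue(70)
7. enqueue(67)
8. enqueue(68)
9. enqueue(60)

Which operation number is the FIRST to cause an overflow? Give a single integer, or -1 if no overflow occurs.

1. enqueue(62): size=1
2. enqueue(35): size=2
3. enqueue(83): size=3
4. dequeue(): size=2
5. dequeue(): size=1
6. enqueue(70): size=2
7. enqueue(67): size=3
8. enqueue(68): size=3=cap → OVERFLOW (fail)
9. enqueue(60): size=3=cap → OVERFLOW (fail)

Answer: 8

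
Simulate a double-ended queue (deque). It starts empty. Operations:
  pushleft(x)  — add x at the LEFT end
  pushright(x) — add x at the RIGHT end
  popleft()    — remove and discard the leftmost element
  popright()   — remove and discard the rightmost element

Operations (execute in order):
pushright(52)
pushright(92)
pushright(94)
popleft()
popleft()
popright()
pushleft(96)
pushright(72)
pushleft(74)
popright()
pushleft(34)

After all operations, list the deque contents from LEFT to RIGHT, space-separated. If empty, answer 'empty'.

pushright(52): [52]
pushright(92): [52, 92]
pushright(94): [52, 92, 94]
popleft(): [92, 94]
popleft(): [94]
popright(): []
pushleft(96): [96]
pushright(72): [96, 72]
pushleft(74): [74, 96, 72]
popright(): [74, 96]
pushleft(34): [34, 74, 96]

Answer: 34 74 96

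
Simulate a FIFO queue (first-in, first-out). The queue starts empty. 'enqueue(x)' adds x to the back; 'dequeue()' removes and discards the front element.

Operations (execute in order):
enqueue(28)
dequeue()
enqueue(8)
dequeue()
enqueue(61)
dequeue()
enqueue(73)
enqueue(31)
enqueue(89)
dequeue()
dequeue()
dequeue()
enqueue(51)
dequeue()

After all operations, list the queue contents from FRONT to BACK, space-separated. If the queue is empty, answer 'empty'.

enqueue(28): [28]
dequeue(): []
enqueue(8): [8]
dequeue(): []
enqueue(61): [61]
dequeue(): []
enqueue(73): [73]
enqueue(31): [73, 31]
enqueue(89): [73, 31, 89]
dequeue(): [31, 89]
dequeue(): [89]
dequeue(): []
enqueue(51): [51]
dequeue(): []

Answer: empty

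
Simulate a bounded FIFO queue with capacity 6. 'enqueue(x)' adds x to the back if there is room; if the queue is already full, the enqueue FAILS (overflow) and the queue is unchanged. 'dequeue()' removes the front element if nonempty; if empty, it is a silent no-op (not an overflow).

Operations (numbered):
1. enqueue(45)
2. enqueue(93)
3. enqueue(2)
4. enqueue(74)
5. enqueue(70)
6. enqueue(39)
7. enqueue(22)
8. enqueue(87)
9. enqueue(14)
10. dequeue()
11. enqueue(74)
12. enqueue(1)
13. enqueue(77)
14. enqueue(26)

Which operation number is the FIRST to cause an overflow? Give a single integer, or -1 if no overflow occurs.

Answer: 7

Derivation:
1. enqueue(45): size=1
2. enqueue(93): size=2
3. enqueue(2): size=3
4. enqueue(74): size=4
5. enqueue(70): size=5
6. enqueue(39): size=6
7. enqueue(22): size=6=cap → OVERFLOW (fail)
8. enqueue(87): size=6=cap → OVERFLOW (fail)
9. enqueue(14): size=6=cap → OVERFLOW (fail)
10. dequeue(): size=5
11. enqueue(74): size=6
12. enqueue(1): size=6=cap → OVERFLOW (fail)
13. enqueue(77): size=6=cap → OVERFLOW (fail)
14. enqueue(26): size=6=cap → OVERFLOW (fail)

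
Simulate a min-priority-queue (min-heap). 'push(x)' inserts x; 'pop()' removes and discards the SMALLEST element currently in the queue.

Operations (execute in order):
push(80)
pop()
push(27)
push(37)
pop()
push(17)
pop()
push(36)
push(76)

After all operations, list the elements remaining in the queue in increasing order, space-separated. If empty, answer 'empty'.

Answer: 36 37 76

Derivation:
push(80): heap contents = [80]
pop() → 80: heap contents = []
push(27): heap contents = [27]
push(37): heap contents = [27, 37]
pop() → 27: heap contents = [37]
push(17): heap contents = [17, 37]
pop() → 17: heap contents = [37]
push(36): heap contents = [36, 37]
push(76): heap contents = [36, 37, 76]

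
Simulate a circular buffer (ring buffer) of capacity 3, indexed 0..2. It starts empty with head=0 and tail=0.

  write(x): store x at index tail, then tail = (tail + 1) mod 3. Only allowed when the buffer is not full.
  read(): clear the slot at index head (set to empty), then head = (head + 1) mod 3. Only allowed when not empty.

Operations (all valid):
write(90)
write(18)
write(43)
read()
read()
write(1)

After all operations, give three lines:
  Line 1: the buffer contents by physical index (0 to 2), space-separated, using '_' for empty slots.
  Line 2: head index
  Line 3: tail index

write(90): buf=[90 _ _], head=0, tail=1, size=1
write(18): buf=[90 18 _], head=0, tail=2, size=2
write(43): buf=[90 18 43], head=0, tail=0, size=3
read(): buf=[_ 18 43], head=1, tail=0, size=2
read(): buf=[_ _ 43], head=2, tail=0, size=1
write(1): buf=[1 _ 43], head=2, tail=1, size=2

Answer: 1 _ 43
2
1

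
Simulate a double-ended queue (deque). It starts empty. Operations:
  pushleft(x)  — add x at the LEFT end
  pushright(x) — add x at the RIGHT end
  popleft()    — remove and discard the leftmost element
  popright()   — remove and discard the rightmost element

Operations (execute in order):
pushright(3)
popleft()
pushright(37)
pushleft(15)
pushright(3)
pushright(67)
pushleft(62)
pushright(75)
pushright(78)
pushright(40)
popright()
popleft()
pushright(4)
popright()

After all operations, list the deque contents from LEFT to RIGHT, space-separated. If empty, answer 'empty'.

pushright(3): [3]
popleft(): []
pushright(37): [37]
pushleft(15): [15, 37]
pushright(3): [15, 37, 3]
pushright(67): [15, 37, 3, 67]
pushleft(62): [62, 15, 37, 3, 67]
pushright(75): [62, 15, 37, 3, 67, 75]
pushright(78): [62, 15, 37, 3, 67, 75, 78]
pushright(40): [62, 15, 37, 3, 67, 75, 78, 40]
popright(): [62, 15, 37, 3, 67, 75, 78]
popleft(): [15, 37, 3, 67, 75, 78]
pushright(4): [15, 37, 3, 67, 75, 78, 4]
popright(): [15, 37, 3, 67, 75, 78]

Answer: 15 37 3 67 75 78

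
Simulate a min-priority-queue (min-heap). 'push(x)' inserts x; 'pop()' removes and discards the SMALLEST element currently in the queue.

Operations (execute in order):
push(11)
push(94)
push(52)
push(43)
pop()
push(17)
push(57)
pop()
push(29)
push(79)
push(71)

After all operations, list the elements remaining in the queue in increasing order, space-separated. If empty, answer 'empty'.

push(11): heap contents = [11]
push(94): heap contents = [11, 94]
push(52): heap contents = [11, 52, 94]
push(43): heap contents = [11, 43, 52, 94]
pop() → 11: heap contents = [43, 52, 94]
push(17): heap contents = [17, 43, 52, 94]
push(57): heap contents = [17, 43, 52, 57, 94]
pop() → 17: heap contents = [43, 52, 57, 94]
push(29): heap contents = [29, 43, 52, 57, 94]
push(79): heap contents = [29, 43, 52, 57, 79, 94]
push(71): heap contents = [29, 43, 52, 57, 71, 79, 94]

Answer: 29 43 52 57 71 79 94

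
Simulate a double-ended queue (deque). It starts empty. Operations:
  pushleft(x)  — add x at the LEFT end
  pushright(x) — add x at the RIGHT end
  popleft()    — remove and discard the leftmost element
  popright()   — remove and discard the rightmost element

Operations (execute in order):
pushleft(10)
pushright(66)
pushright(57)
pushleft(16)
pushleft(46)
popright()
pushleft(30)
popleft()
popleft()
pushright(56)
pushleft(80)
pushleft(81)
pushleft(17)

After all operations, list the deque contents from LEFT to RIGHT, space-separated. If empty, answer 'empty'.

Answer: 17 81 80 16 10 66 56

Derivation:
pushleft(10): [10]
pushright(66): [10, 66]
pushright(57): [10, 66, 57]
pushleft(16): [16, 10, 66, 57]
pushleft(46): [46, 16, 10, 66, 57]
popright(): [46, 16, 10, 66]
pushleft(30): [30, 46, 16, 10, 66]
popleft(): [46, 16, 10, 66]
popleft(): [16, 10, 66]
pushright(56): [16, 10, 66, 56]
pushleft(80): [80, 16, 10, 66, 56]
pushleft(81): [81, 80, 16, 10, 66, 56]
pushleft(17): [17, 81, 80, 16, 10, 66, 56]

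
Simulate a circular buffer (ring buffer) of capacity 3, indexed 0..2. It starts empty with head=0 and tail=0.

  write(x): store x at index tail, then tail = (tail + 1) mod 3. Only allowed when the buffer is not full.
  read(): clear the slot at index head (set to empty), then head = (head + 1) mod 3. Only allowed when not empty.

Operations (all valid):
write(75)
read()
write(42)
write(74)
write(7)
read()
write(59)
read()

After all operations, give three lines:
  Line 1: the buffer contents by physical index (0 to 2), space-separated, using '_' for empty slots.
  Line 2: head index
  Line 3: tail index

write(75): buf=[75 _ _], head=0, tail=1, size=1
read(): buf=[_ _ _], head=1, tail=1, size=0
write(42): buf=[_ 42 _], head=1, tail=2, size=1
write(74): buf=[_ 42 74], head=1, tail=0, size=2
write(7): buf=[7 42 74], head=1, tail=1, size=3
read(): buf=[7 _ 74], head=2, tail=1, size=2
write(59): buf=[7 59 74], head=2, tail=2, size=3
read(): buf=[7 59 _], head=0, tail=2, size=2

Answer: 7 59 _
0
2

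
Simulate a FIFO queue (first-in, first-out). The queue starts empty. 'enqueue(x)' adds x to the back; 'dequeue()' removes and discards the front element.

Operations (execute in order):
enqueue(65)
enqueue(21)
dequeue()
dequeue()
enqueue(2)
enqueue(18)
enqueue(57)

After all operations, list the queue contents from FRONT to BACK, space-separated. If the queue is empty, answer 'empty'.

Answer: 2 18 57

Derivation:
enqueue(65): [65]
enqueue(21): [65, 21]
dequeue(): [21]
dequeue(): []
enqueue(2): [2]
enqueue(18): [2, 18]
enqueue(57): [2, 18, 57]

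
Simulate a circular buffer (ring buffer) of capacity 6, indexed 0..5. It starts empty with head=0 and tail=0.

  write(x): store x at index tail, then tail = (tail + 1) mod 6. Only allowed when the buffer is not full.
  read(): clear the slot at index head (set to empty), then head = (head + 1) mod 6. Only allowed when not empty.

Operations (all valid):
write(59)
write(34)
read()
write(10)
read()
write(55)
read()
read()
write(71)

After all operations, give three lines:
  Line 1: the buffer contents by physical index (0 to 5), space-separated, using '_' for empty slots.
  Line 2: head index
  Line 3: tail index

write(59): buf=[59 _ _ _ _ _], head=0, tail=1, size=1
write(34): buf=[59 34 _ _ _ _], head=0, tail=2, size=2
read(): buf=[_ 34 _ _ _ _], head=1, tail=2, size=1
write(10): buf=[_ 34 10 _ _ _], head=1, tail=3, size=2
read(): buf=[_ _ 10 _ _ _], head=2, tail=3, size=1
write(55): buf=[_ _ 10 55 _ _], head=2, tail=4, size=2
read(): buf=[_ _ _ 55 _ _], head=3, tail=4, size=1
read(): buf=[_ _ _ _ _ _], head=4, tail=4, size=0
write(71): buf=[_ _ _ _ 71 _], head=4, tail=5, size=1

Answer: _ _ _ _ 71 _
4
5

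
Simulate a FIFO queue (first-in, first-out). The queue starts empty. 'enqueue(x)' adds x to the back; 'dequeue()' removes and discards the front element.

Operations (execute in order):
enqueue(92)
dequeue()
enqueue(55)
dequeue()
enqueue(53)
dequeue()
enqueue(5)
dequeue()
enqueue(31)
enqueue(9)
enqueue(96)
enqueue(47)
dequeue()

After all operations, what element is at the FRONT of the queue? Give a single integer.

enqueue(92): queue = [92]
dequeue(): queue = []
enqueue(55): queue = [55]
dequeue(): queue = []
enqueue(53): queue = [53]
dequeue(): queue = []
enqueue(5): queue = [5]
dequeue(): queue = []
enqueue(31): queue = [31]
enqueue(9): queue = [31, 9]
enqueue(96): queue = [31, 9, 96]
enqueue(47): queue = [31, 9, 96, 47]
dequeue(): queue = [9, 96, 47]

Answer: 9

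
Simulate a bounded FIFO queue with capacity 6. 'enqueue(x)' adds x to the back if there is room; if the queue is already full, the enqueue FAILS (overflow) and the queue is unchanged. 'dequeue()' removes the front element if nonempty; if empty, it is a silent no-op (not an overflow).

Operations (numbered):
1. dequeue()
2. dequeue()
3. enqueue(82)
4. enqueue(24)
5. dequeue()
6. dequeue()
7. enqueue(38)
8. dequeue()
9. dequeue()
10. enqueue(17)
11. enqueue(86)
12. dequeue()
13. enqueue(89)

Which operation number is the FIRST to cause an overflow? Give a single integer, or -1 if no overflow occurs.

Answer: -1

Derivation:
1. dequeue(): empty, no-op, size=0
2. dequeue(): empty, no-op, size=0
3. enqueue(82): size=1
4. enqueue(24): size=2
5. dequeue(): size=1
6. dequeue(): size=0
7. enqueue(38): size=1
8. dequeue(): size=0
9. dequeue(): empty, no-op, size=0
10. enqueue(17): size=1
11. enqueue(86): size=2
12. dequeue(): size=1
13. enqueue(89): size=2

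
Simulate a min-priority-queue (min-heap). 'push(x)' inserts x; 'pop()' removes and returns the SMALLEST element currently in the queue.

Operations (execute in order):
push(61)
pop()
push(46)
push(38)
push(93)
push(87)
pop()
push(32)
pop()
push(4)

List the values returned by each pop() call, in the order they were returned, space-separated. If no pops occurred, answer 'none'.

Answer: 61 38 32

Derivation:
push(61): heap contents = [61]
pop() → 61: heap contents = []
push(46): heap contents = [46]
push(38): heap contents = [38, 46]
push(93): heap contents = [38, 46, 93]
push(87): heap contents = [38, 46, 87, 93]
pop() → 38: heap contents = [46, 87, 93]
push(32): heap contents = [32, 46, 87, 93]
pop() → 32: heap contents = [46, 87, 93]
push(4): heap contents = [4, 46, 87, 93]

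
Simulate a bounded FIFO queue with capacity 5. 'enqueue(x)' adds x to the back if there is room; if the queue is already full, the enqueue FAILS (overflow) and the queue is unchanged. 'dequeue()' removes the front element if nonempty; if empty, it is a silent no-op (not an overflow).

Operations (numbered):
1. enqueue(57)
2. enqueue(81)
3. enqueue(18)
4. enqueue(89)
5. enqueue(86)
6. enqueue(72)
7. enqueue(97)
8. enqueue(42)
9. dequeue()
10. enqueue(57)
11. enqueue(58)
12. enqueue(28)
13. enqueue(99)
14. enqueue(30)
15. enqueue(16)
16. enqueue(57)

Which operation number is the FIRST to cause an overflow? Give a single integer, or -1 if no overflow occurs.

1. enqueue(57): size=1
2. enqueue(81): size=2
3. enqueue(18): size=3
4. enqueue(89): size=4
5. enqueue(86): size=5
6. enqueue(72): size=5=cap → OVERFLOW (fail)
7. enqueue(97): size=5=cap → OVERFLOW (fail)
8. enqueue(42): size=5=cap → OVERFLOW (fail)
9. dequeue(): size=4
10. enqueue(57): size=5
11. enqueue(58): size=5=cap → OVERFLOW (fail)
12. enqueue(28): size=5=cap → OVERFLOW (fail)
13. enqueue(99): size=5=cap → OVERFLOW (fail)
14. enqueue(30): size=5=cap → OVERFLOW (fail)
15. enqueue(16): size=5=cap → OVERFLOW (fail)
16. enqueue(57): size=5=cap → OVERFLOW (fail)

Answer: 6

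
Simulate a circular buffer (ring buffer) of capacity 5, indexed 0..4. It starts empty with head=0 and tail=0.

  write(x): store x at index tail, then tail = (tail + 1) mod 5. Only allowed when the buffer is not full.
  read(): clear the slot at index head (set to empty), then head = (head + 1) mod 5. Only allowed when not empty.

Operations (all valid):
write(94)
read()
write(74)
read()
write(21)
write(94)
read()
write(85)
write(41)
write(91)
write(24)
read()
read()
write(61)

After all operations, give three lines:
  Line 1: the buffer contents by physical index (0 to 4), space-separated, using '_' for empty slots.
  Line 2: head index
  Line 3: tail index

write(94): buf=[94 _ _ _ _], head=0, tail=1, size=1
read(): buf=[_ _ _ _ _], head=1, tail=1, size=0
write(74): buf=[_ 74 _ _ _], head=1, tail=2, size=1
read(): buf=[_ _ _ _ _], head=2, tail=2, size=0
write(21): buf=[_ _ 21 _ _], head=2, tail=3, size=1
write(94): buf=[_ _ 21 94 _], head=2, tail=4, size=2
read(): buf=[_ _ _ 94 _], head=3, tail=4, size=1
write(85): buf=[_ _ _ 94 85], head=3, tail=0, size=2
write(41): buf=[41 _ _ 94 85], head=3, tail=1, size=3
write(91): buf=[41 91 _ 94 85], head=3, tail=2, size=4
write(24): buf=[41 91 24 94 85], head=3, tail=3, size=5
read(): buf=[41 91 24 _ 85], head=4, tail=3, size=4
read(): buf=[41 91 24 _ _], head=0, tail=3, size=3
write(61): buf=[41 91 24 61 _], head=0, tail=4, size=4

Answer: 41 91 24 61 _
0
4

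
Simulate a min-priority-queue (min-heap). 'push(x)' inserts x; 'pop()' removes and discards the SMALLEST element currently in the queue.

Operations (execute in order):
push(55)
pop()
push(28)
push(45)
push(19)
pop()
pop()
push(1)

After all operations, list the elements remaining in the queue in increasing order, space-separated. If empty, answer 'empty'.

Answer: 1 45

Derivation:
push(55): heap contents = [55]
pop() → 55: heap contents = []
push(28): heap contents = [28]
push(45): heap contents = [28, 45]
push(19): heap contents = [19, 28, 45]
pop() → 19: heap contents = [28, 45]
pop() → 28: heap contents = [45]
push(1): heap contents = [1, 45]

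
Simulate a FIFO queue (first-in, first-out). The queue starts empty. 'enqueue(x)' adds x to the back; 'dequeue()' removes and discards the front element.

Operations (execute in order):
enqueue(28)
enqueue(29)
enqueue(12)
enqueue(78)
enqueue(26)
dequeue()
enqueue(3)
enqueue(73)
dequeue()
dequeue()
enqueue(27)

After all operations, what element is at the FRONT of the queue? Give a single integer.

Answer: 78

Derivation:
enqueue(28): queue = [28]
enqueue(29): queue = [28, 29]
enqueue(12): queue = [28, 29, 12]
enqueue(78): queue = [28, 29, 12, 78]
enqueue(26): queue = [28, 29, 12, 78, 26]
dequeue(): queue = [29, 12, 78, 26]
enqueue(3): queue = [29, 12, 78, 26, 3]
enqueue(73): queue = [29, 12, 78, 26, 3, 73]
dequeue(): queue = [12, 78, 26, 3, 73]
dequeue(): queue = [78, 26, 3, 73]
enqueue(27): queue = [78, 26, 3, 73, 27]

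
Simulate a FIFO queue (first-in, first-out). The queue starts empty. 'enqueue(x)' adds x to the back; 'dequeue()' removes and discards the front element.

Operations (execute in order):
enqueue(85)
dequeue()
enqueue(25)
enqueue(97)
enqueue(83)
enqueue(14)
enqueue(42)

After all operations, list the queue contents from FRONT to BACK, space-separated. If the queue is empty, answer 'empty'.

Answer: 25 97 83 14 42

Derivation:
enqueue(85): [85]
dequeue(): []
enqueue(25): [25]
enqueue(97): [25, 97]
enqueue(83): [25, 97, 83]
enqueue(14): [25, 97, 83, 14]
enqueue(42): [25, 97, 83, 14, 42]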